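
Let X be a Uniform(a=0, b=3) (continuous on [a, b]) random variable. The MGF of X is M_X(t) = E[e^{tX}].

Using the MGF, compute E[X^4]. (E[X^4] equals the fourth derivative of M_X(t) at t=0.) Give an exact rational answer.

M_X(t) = (e^(3*t) - 1)/(3*t)
M^(4)(t) = (27*t^4*e^(3*t) - 36*t^3*e^(3*t) + 36*t^2*e^(3*t) - 24*t*e^(3*t) + 8*e^(3*t) - 8)/t^5

E[X^4] = M^(4)(0) = 81/5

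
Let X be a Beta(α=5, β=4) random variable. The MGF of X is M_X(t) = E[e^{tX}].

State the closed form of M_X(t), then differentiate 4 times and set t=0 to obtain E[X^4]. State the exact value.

E[X^4] = M′′′′(0) = 14/99

M_X(t) = ₁F₁(5; 9; t)
M′(t) = 5*₁F₁(6; 10; t)/9
M′′(t) = ₁F₁(7; 11; t)/3
M′′′(t) = 7*₁F₁(8; 12; t)/33
M′′′′(t) = 14*₁F₁(9; 13; t)/99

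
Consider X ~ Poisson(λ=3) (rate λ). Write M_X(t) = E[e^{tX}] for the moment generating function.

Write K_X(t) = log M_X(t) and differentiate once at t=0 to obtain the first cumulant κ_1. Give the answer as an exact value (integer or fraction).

M_X(t) = e^(3*e^(t) - 3)
K_X(t) = log M_X(t) = 3*e^(t) - 3
K′(t) = 3*e^(t)

κ_1 = K′(0) = 3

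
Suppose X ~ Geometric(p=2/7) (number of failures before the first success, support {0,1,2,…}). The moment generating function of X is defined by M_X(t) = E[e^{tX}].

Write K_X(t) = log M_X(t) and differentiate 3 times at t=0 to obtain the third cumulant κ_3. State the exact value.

M_X(t) = 2/(7*(1 - 5*e^(t)/7))
K_X(t) = log M_X(t) = -log(1 - 5*e^(t)/7) - log(7) + log(2)
D^3[K](t) = (-175*e^(2*t) - 245*e^(t))/(125*e^(3*t) - 525*e^(2*t) + 735*e^(t) - 343)

κ_3 = D^3[K](0) = 105/2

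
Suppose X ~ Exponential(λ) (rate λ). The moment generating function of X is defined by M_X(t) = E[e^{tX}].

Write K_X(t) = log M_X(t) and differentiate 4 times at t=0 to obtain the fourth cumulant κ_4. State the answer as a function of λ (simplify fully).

M_X(t) = λ/(λ - t)
K_X(t) = log M_X(t) = log(λ) - log(λ - t)
K^(4)(t) = 6/(λ^4 - 4*λ^3*t + 6*λ^2*t^2 - 4*λ*t^3 + t^4)

κ_4 = K^(4)(0) = 6/λ^4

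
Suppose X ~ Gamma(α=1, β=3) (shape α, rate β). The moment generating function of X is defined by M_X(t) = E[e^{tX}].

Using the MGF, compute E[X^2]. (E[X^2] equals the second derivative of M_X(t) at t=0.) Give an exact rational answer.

E[X^2] = D^2[M](0) = 2/9

M_X(t) = 3/(3 - t)
D^2[M](t) = -6/(t^3 - 9*t^2 + 27*t - 27)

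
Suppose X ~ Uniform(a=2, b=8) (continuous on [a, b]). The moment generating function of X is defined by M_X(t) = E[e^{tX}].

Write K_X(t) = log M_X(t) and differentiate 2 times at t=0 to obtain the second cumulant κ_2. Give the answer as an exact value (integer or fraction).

κ_2 = K^(2)(0) = 3

M_X(t) = (e^(8*t) - e^(2*t))/(6*t)
K_X(t) = log M_X(t) = -log(t) + log(e^(8*t) - e^(2*t)) - log(6)
K^(2)(t) = (-36*t^2*e^(6*t) + e^(12*t) - 2*e^(6*t) + 1)/(t^2*e^(12*t) - 2*t^2*e^(6*t) + t^2)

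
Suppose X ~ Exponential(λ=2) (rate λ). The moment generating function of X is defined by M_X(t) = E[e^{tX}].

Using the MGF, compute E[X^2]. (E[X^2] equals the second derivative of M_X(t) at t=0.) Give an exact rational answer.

M_X(t) = 2/(2 - t)
D^2[M](t) = -4/(t^3 - 6*t^2 + 12*t - 8)

E[X^2] = D^2[M](0) = 1/2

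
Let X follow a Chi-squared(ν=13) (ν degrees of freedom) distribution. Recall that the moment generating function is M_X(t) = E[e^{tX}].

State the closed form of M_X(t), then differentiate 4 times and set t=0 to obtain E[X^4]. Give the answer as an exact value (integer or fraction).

E[X^4] = d^4M/dt^4 |_{t=0} = 62985

M_X(t) = (1 - 2*t)^(-13/2)
dM/dt = -13/(128*t^7*√(1 - 2*t) - 448*t^6*√(1 - 2*t) + 672*t^5*√(1 - 2*t) - 560*t^4*√(1 - 2*t) + 280*t^3*√(1 - 2*t) - 84*t^2*√(1 - 2*t) + 14*t*√(1 - 2*t) - √(1 - 2*t))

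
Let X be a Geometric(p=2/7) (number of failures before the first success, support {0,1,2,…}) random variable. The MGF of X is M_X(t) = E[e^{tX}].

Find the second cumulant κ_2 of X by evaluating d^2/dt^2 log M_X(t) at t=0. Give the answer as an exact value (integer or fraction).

M_X(t) = 2/(7*(1 - 5*e^(t)/7))
K_X(t) = log M_X(t) = -log(1 - 5*e^(t)/7) - log(7) + log(2)
K′(t) = -5*e^(t)/(5*e^(t) - 7)
K′′(t) = 35*e^(t)/(25*e^(2*t) - 70*e^(t) + 49)

κ_2 = K′′(0) = 35/4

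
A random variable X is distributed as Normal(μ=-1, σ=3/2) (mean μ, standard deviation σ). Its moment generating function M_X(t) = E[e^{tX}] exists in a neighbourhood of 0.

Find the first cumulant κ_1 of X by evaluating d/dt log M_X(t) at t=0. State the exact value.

M_X(t) = e^(9*t^2/8 - t)
K_X(t) = log M_X(t) = 9*t^2/8 - t
K′(t) = 9*t/4 - 1

κ_1 = K′(0) = -1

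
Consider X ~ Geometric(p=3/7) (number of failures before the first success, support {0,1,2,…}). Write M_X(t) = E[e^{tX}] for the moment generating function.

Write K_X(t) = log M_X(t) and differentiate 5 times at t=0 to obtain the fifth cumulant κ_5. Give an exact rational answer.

M_X(t) = 3/(7*(1 - 4*e^(t)/7))
K_X(t) = log M_X(t) = -log(1 - 4*e^(t)/7) - log(7) + log(3)
K^(5)(t) = (-1792*e^(4*t) - 34496*e^(3*t) - 60368*e^(2*t) - 9604*e^(t))/(1024*e^(5*t) - 8960*e^(4*t) + 31360*e^(3*t) - 54880*e^(2*t) + 48020*e^(t) - 16807)

κ_5 = K^(5)(0) = 35420/81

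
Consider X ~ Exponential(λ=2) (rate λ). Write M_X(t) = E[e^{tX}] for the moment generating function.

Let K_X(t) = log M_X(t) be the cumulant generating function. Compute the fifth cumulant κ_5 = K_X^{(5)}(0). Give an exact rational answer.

κ_5 = K^(5)(0) = 3/4

M_X(t) = 2/(2 - t)
K_X(t) = log M_X(t) = -log(2 - t) + log(2)
K^(5)(t) = -24/(t^5 - 10*t^4 + 40*t^3 - 80*t^2 + 80*t - 32)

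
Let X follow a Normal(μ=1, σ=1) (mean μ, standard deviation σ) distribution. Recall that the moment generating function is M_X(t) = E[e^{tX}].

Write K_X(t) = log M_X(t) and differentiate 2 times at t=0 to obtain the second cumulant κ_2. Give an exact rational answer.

κ_2 = K′′(0) = 1

M_X(t) = e^(t^2/2 + t)
K_X(t) = log M_X(t) = t^2/2 + t
K′(t) = t + 1
K′′(t) = 1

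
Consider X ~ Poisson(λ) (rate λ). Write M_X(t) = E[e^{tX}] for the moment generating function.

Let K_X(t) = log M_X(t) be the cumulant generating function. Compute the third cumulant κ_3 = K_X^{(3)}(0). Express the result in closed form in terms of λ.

κ_3 = d^3K/dt^3 |_{t=0} = λ

M_X(t) = e^(λ*(e^(t) - 1))
K_X(t) = log M_X(t) = λ*(e^(t) - 1)
dK/dt = λ*e^(t)
d^2K/dt^2 = λ*e^(t)
d^3K/dt^3 = λ*e^(t)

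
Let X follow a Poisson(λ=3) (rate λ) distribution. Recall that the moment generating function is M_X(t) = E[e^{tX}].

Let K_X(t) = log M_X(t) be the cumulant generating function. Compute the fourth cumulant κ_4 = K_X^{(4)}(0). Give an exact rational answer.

κ_4 = K′′′′(0) = 3

M_X(t) = e^(3*e^(t) - 3)
K_X(t) = log M_X(t) = 3*e^(t) - 3
K′(t) = 3*e^(t)
K′′(t) = 3*e^(t)
K′′′(t) = 3*e^(t)
K′′′′(t) = 3*e^(t)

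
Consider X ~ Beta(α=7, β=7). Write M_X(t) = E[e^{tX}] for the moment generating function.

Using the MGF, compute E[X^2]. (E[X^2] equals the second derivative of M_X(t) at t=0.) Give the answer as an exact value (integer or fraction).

E[X^2] = M′′(0) = 4/15

M_X(t) = ₁F₁(7; 14; t)
M′(t) = ₁F₁(8; 15; t)/2
M′′(t) = 4*₁F₁(9; 16; t)/15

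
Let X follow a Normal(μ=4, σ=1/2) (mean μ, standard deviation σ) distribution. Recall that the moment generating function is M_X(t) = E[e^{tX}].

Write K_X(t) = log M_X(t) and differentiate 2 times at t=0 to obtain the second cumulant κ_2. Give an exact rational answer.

κ_2 = D^2[K](0) = 1/4

M_X(t) = e^(t^2/8 + 4*t)
K_X(t) = log M_X(t) = t^2/8 + 4*t
D^2[K](t) = 1/4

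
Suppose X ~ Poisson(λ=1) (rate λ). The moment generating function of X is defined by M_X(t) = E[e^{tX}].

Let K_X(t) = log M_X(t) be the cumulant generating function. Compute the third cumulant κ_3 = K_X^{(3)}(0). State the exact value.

M_X(t) = e^(e^(t) - 1)
K_X(t) = log M_X(t) = e^(t) - 1
K′(t) = e^(t)
K′′(t) = e^(t)
K′′′(t) = e^(t)

κ_3 = K′′′(0) = 1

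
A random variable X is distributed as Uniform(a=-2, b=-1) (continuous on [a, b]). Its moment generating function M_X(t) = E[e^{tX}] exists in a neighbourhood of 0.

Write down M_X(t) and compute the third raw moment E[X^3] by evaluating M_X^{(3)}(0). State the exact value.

E[X^3] = D^3[M](0) = -15/4

M_X(t) = (e^(-t) - e^(-2*t))/t
D^3[M](t) = (-t^3*e^(t) + 8*t^3 - 3*t^2*e^(t) + 12*t^2 - 6*t*e^(t) + 12*t - 6*e^(t) + 6)*e^(-2*t)/t^4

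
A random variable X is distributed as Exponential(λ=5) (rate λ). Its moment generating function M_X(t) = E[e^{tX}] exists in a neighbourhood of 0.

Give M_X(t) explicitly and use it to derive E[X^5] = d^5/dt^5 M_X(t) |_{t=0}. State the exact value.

M_X(t) = 5/(5 - t)
M′(t) = 5/(t^2 - 10*t + 25)
M′′(t) = -10/(t^3 - 15*t^2 + 75*t - 125)
M′′′(t) = 30/(t^4 - 20*t^3 + 150*t^2 - 500*t + 625)
M′′′′(t) = -120/(t^5 - 25*t^4 + 250*t^3 - 1250*t^2 + 3125*t - 3125)
M′′′′′(t) = 600/(t^6 - 30*t^5 + 375*t^4 - 2500*t^3 + 9375*t^2 - 18750*t + 15625)

E[X^5] = M′′′′′(0) = 24/625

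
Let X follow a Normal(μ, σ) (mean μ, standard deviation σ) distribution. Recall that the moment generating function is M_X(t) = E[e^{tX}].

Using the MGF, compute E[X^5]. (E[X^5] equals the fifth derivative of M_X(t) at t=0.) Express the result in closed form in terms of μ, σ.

E[X^5] = M′′′′′(0) = μ*(μ^4 + 10*μ^2*σ^2 + 15*σ^4)

M_X(t) = e^(μ*t + σ^2*t^2/2)
M′(t) = μ*e^(μ*t)*e^(σ^2*t^2/2) + σ^2*t*e^(μ*t)*e^(σ^2*t^2/2)
M′′(t) = μ^2*e^(μ*t)*e^(σ^2*t^2/2) + 2*μ*σ^2*t*e^(μ*t)*e^(σ^2*t^2/2) + σ^4*t^2*e^(μ*t)*e^(σ^2*t^2/2) + σ^2*e^(μ*t)*e^(σ^2*t^2/2)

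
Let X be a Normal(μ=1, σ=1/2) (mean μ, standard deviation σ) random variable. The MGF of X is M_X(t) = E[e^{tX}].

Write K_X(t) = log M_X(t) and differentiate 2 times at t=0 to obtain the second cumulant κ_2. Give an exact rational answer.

M_X(t) = e^(t^2/8 + t)
K_X(t) = log M_X(t) = t^2/8 + t
K′(t) = t/4 + 1
K′′(t) = 1/4

κ_2 = K′′(0) = 1/4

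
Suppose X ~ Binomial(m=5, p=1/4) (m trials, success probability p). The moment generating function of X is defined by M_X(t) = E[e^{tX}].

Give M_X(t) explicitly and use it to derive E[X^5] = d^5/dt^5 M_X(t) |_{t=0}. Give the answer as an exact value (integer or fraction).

M_X(t) = (e^(t)/4 + 3/4)^5
M^(5)(t) = 3125*e^(5*t)/1024 + 15*e^(4*t) + 10935*e^(3*t)/512 + 135*e^(2*t)/16 + 405*e^(t)/1024

E[X^5] = M^(5)(0) = 6175/128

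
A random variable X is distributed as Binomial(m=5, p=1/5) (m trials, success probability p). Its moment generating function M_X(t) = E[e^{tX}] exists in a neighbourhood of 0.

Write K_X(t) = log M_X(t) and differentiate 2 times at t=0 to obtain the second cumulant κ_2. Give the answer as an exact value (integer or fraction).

κ_2 = D^2[K](0) = 4/5

M_X(t) = (e^(t)/5 + 4/5)^5
K_X(t) = log M_X(t) = 5*log(e^(t)/5 + 4/5)
D^2[K](t) = 20*e^(t)/(e^(2*t) + 8*e^(t) + 16)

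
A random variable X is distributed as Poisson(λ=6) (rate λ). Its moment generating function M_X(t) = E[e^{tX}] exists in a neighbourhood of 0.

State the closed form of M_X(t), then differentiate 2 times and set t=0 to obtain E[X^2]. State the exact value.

E[X^2] = M′′(0) = 42

M_X(t) = e^(6*e^(t) - 6)
M′(t) = 6*e^(-6)*e^(t)*e^(6*e^(t))
M′′(t) = (36*e^(2*t)*e^(6*e^(t)) + 6*e^(t)*e^(6*e^(t)))*e^(-6)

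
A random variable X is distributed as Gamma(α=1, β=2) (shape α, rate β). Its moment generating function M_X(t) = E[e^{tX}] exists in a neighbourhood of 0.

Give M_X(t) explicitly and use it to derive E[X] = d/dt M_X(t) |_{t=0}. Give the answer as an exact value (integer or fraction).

M_X(t) = 2/(2 - t)
D[M](t) = 2/(t^2 - 4*t + 4)

E[X] = D[M](0) = 1/2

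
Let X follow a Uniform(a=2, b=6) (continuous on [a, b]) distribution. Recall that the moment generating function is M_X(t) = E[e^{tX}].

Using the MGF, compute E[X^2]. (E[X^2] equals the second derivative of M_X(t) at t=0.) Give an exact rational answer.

E[X^2] = d^2M/dt^2 |_{t=0} = 52/3

M_X(t) = (e^(6*t) - e^(2*t))/(4*t)
dM/dt = (6*t*e^(6*t) - 2*t*e^(2*t) - e^(6*t) + e^(2*t))/(4*t^2)
d^2M/dt^2 = (18*t^2*e^(6*t) - 2*t^2*e^(2*t) - 6*t*e^(6*t) + 2*t*e^(2*t) + e^(6*t) - e^(2*t))/(2*t^3)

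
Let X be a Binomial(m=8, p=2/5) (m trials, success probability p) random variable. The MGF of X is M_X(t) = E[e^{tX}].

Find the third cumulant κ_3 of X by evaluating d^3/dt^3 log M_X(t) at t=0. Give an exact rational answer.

κ_3 = K^(3)(0) = 48/125

M_X(t) = (2*e^(t)/5 + 3/5)^8
K_X(t) = log M_X(t) = 8*log(2*e^(t)/5 + 3/5)
K^(3)(t) = (-96*e^(2*t) + 144*e^(t))/(8*e^(3*t) + 36*e^(2*t) + 54*e^(t) + 27)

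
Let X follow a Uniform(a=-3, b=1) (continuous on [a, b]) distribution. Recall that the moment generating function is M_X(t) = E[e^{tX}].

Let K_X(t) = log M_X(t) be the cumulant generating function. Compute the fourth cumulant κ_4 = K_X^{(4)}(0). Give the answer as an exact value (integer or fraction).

M_X(t) = (e^(t) - e^(-3*t))/(4*t)
K_X(t) = log M_X(t) = -log(t) + log(e^(t) - e^(-3*t)) - 2*log(2)

κ_4 = K^(4)(0) = -32/15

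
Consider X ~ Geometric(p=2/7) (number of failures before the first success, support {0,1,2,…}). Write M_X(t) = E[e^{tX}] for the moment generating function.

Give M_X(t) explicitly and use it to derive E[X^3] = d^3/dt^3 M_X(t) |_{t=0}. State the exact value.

M_X(t) = 2/(7*(1 - 5*e^(t)/7))
M′(t) = 10*e^(t)/(25*e^(2*t) - 70*e^(t) + 49)
M′′(t) = (-50*e^(2*t) - 70*e^(t))/(125*e^(3*t) - 525*e^(2*t) + 735*e^(t) - 343)
M′′′(t) = (250*e^(3*t) + 1400*e^(2*t) + 490*e^(t))/(625*e^(4*t) - 3500*e^(3*t) + 7350*e^(2*t) - 6860*e^(t) + 2401)

E[X^3] = M′′′(0) = 535/4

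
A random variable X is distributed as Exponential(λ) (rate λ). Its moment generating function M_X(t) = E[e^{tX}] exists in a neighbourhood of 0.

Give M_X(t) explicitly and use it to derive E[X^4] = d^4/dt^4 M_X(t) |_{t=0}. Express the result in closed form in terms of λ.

E[X^4] = D^4[M](0) = 24/λ^4

M_X(t) = λ/(λ - t)
D^4[M](t) = -24*λ/(-λ^5 + 5*λ^4*t - 10*λ^3*t^2 + 10*λ^2*t^3 - 5*λ*t^4 + t^5)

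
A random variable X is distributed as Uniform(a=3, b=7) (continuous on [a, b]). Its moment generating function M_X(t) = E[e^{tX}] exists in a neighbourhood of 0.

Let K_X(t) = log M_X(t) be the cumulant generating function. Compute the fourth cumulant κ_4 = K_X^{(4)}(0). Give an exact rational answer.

M_X(t) = (e^(7*t) - e^(3*t))/(4*t)
K_X(t) = log M_X(t) = -log(t) + log(e^(7*t) - e^(3*t)) - 2*log(2)

κ_4 = D^4[K](0) = -32/15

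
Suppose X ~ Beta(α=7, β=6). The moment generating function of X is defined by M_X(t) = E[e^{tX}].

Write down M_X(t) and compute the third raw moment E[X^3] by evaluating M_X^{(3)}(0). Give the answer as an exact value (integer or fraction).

M_X(t) = ₁F₁(7; 13; t)
M^(3)(t) = 12*₁F₁(10; 16; t)/65

E[X^3] = M^(3)(0) = 12/65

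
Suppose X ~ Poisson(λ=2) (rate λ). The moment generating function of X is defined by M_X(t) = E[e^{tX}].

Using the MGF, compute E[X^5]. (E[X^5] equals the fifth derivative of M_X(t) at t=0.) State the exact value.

E[X^5] = M^(5)(0) = 454

M_X(t) = e^(2*e^(t) - 2)
M^(5)(t) = (32*e^(5*t)*e^(2*e^(t)) + 160*e^(4*t)*e^(2*e^(t)) + 200*e^(3*t)*e^(2*e^(t)) + 60*e^(2*t)*e^(2*e^(t)) + 2*e^(t)*e^(2*e^(t)))*e^(-2)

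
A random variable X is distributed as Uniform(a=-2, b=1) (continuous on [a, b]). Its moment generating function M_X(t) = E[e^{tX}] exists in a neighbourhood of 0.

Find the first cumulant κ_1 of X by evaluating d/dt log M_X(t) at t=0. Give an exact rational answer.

M_X(t) = (e^(t) - e^(-2*t))/(3*t)
K_X(t) = log M_X(t) = -log(t) + log(e^(t) - e^(-2*t)) - log(3)
K′(t) = (t*e^(3*t) + 2*t - e^(3*t) + 1)/(t*e^(3*t) - t)

κ_1 = K′(0) = -1/2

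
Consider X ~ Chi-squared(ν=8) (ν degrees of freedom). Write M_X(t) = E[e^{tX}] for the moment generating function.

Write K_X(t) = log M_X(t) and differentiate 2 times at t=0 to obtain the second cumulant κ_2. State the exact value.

κ_2 = K′′(0) = 16

M_X(t) = (1 - 2*t)^(-4)
K_X(t) = log M_X(t) = -4*log(1 - 2*t)
K′(t) = -8/(2*t - 1)
K′′(t) = 16/(4*t^2 - 4*t + 1)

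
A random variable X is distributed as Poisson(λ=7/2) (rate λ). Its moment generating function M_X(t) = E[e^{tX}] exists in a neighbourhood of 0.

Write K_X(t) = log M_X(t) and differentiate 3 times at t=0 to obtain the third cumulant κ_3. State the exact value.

M_X(t) = e^(7*e^(t)/2 - 7/2)
K_X(t) = log M_X(t) = 7*e^(t)/2 - 7/2
K′(t) = 7*e^(t)/2
K′′(t) = 7*e^(t)/2
K′′′(t) = 7*e^(t)/2

κ_3 = K′′′(0) = 7/2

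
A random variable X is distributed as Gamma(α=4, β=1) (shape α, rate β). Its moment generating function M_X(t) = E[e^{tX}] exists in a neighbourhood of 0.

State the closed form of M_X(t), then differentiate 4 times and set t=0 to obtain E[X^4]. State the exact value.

E[X^4] = M′′′′(0) = 840

M_X(t) = (1 - t)^(-4)
M′(t) = -4/(t^5 - 5*t^4 + 10*t^3 - 10*t^2 + 5*t - 1)
M′′(t) = 20/(t^6 - 6*t^5 + 15*t^4 - 20*t^3 + 15*t^2 - 6*t + 1)
M′′′(t) = -120/(t^7 - 7*t^6 + 21*t^5 - 35*t^4 + 35*t^3 - 21*t^2 + 7*t - 1)
M′′′′(t) = 840/(t^8 - 8*t^7 + 28*t^6 - 56*t^5 + 70*t^4 - 56*t^3 + 28*t^2 - 8*t + 1)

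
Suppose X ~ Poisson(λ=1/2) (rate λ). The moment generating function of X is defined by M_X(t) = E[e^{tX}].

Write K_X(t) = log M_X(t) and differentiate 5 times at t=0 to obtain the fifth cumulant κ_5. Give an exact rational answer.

κ_5 = D^5[K](0) = 1/2

M_X(t) = e^(e^(t)/2 - 1/2)
K_X(t) = log M_X(t) = e^(t)/2 - 1/2
D^5[K](t) = e^(t)/2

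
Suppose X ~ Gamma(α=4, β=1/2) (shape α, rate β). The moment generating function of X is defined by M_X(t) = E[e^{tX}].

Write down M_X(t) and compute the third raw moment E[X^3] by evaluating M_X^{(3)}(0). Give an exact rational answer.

M_X(t) = 1/(16*(1/2 - t)^4)
dM/dt = -8/(32*t^5 - 80*t^4 + 80*t^3 - 40*t^2 + 10*t - 1)
d^2M/dt^2 = 80/(64*t^6 - 192*t^5 + 240*t^4 - 160*t^3 + 60*t^2 - 12*t + 1)
d^3M/dt^3 = -960/(128*t^7 - 448*t^6 + 672*t^5 - 560*t^4 + 280*t^3 - 84*t^2 + 14*t - 1)

E[X^3] = d^3M/dt^3 |_{t=0} = 960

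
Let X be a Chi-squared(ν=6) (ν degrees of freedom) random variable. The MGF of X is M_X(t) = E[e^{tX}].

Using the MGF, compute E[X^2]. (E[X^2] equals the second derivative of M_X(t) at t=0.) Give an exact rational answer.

E[X^2] = M^(2)(0) = 48

M_X(t) = (1 - 2*t)^(-3)
M^(2)(t) = -48/(32*t^5 - 80*t^4 + 80*t^3 - 40*t^2 + 10*t - 1)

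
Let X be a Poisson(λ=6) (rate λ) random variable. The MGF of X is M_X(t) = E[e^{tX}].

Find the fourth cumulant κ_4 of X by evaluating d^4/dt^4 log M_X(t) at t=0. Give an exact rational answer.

κ_4 = D^4[K](0) = 6

M_X(t) = e^(6*e^(t) - 6)
K_X(t) = log M_X(t) = 6*e^(t) - 6
D^4[K](t) = 6*e^(t)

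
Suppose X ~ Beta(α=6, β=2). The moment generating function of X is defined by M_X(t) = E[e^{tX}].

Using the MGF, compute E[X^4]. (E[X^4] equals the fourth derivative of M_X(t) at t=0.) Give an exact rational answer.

E[X^4] = D^4[M](0) = 21/55

M_X(t) = ₁F₁(6; 8; t)
D^4[M](t) = 21*₁F₁(10; 12; t)/55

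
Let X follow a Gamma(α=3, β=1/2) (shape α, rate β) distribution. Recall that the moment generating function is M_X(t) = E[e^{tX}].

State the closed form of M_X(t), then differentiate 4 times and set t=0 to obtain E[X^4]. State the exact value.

M_X(t) = 1/(8*(1/2 - t)^3)
M^(4)(t) = -5760/(128*t^7 - 448*t^6 + 672*t^5 - 560*t^4 + 280*t^3 - 84*t^2 + 14*t - 1)

E[X^4] = M^(4)(0) = 5760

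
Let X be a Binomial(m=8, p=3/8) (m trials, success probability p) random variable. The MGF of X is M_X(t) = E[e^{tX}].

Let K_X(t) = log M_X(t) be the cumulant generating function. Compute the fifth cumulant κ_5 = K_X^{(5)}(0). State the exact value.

κ_5 = K′′′′′(0) = -435/512

M_X(t) = (3*e^(t)/8 + 5/8)^8
K_X(t) = log M_X(t) = 8*log(3*e^(t)/8 + 5/8)
K′(t) = 24*e^(t)/(3*e^(t) + 5)
K′′(t) = 120*e^(t)/(9*e^(2*t) + 30*e^(t) + 25)
K′′′(t) = (-360*e^(2*t) + 600*e^(t))/(27*e^(3*t) + 135*e^(2*t) + 225*e^(t) + 125)
K′′′′(t) = (1080*e^(3*t) - 7200*e^(2*t) + 3000*e^(t))/(81*e^(4*t) + 540*e^(3*t) + 1350*e^(2*t) + 1500*e^(t) + 625)
K′′′′′(t) = (-3240*e^(4*t) + 59400*e^(3*t) - 99000*e^(2*t) + 15000*e^(t))/(243*e^(5*t) + 2025*e^(4*t) + 6750*e^(3*t) + 11250*e^(2*t) + 9375*e^(t) + 3125)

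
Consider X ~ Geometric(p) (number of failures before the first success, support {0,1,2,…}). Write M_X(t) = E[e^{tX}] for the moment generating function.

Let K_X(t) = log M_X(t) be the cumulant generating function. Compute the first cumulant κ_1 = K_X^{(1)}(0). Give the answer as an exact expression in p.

M_X(t) = p/(-(1 - p)*e^(t) + 1)
K_X(t) = log M_X(t) = log(p) - log(-(1 - p)*e^(t) + 1)
dK/dt = (-p*e^(t) + e^(t))/(p*e^(t) - e^(t) + 1)

κ_1 = dK/dt |_{t=0} = (1 - p)/p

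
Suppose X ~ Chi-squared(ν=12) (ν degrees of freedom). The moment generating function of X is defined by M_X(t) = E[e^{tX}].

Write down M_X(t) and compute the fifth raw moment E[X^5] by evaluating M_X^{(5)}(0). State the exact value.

E[X^5] = d^5M/dt^5 |_{t=0} = 967680

M_X(t) = (1 - 2*t)^(-6)
dM/dt = -12/(128*t^7 - 448*t^6 + 672*t^5 - 560*t^4 + 280*t^3 - 84*t^2 + 14*t - 1)
d^2M/dt^2 = 168/(256*t^8 - 1024*t^7 + 1792*t^6 - 1792*t^5 + 1120*t^4 - 448*t^3 + 112*t^2 - 16*t + 1)
d^3M/dt^3 = -2688/(512*t^9 - 2304*t^8 + 4608*t^7 - 5376*t^6 + 4032*t^5 - 2016*t^4 + 672*t^3 - 144*t^2 + 18*t - 1)
d^4M/dt^4 = 48384/(1024*t^10 - 5120*t^9 + 11520*t^8 - 15360*t^7 + 13440*t^6 - 8064*t^5 + 3360*t^4 - 960*t^3 + 180*t^2 - 20*t + 1)
d^5M/dt^5 = -967680/(2048*t^11 - 11264*t^10 + 28160*t^9 - 42240*t^8 + 42240*t^7 - 29568*t^6 + 14784*t^5 - 5280*t^4 + 1320*t^3 - 220*t^2 + 22*t - 1)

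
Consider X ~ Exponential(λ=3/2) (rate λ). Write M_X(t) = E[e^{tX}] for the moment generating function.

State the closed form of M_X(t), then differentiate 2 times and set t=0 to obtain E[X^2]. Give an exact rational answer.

M_X(t) = 3/(2*(3/2 - t))
M′(t) = 6/(4*t^2 - 12*t + 9)
M′′(t) = -24/(8*t^3 - 36*t^2 + 54*t - 27)

E[X^2] = M′′(0) = 8/9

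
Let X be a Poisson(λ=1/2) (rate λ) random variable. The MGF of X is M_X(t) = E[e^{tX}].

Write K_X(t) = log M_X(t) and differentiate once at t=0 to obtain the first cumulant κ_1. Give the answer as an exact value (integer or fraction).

M_X(t) = e^(e^(t)/2 - 1/2)
K_X(t) = log M_X(t) = e^(t)/2 - 1/2
K′(t) = e^(t)/2

κ_1 = K′(0) = 1/2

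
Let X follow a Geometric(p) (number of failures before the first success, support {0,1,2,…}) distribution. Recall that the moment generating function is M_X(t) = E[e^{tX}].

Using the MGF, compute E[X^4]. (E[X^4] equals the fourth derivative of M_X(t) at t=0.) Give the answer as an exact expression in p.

M_X(t) = p/(-(1 - p)*e^(t) + 1)
M′(t) = (-p^2*e^(t) + p*e^(t))/(p^2*e^(2*t) - 2*p*e^(2*t) + 2*p*e^(t) + e^(2*t) - 2*e^(t) + 1)

E[X^4] = M′′′′(0) = 1 - 15/p + 50/p^2 - 60/p^3 + 24/p^4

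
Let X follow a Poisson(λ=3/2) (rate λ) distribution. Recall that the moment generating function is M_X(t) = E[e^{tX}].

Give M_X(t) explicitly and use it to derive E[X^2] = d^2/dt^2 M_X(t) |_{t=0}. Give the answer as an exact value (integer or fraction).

M_X(t) = e^(3*e^(t)/2 - 3/2)
M^(2)(t) = (9*e^(2*t)*e^(3*e^(t)/2) + 6*e^(t)*e^(3*e^(t)/2))*e^(-3/2)/4

E[X^2] = M^(2)(0) = 15/4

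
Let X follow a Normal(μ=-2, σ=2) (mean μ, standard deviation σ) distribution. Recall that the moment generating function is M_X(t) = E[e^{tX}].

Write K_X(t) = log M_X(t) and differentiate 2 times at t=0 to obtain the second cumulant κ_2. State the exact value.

M_X(t) = e^(2*t^2 - 2*t)
K_X(t) = log M_X(t) = 2*t^2 - 2*t
dK/dt = 4*t - 2
d^2K/dt^2 = 4

κ_2 = d^2K/dt^2 |_{t=0} = 4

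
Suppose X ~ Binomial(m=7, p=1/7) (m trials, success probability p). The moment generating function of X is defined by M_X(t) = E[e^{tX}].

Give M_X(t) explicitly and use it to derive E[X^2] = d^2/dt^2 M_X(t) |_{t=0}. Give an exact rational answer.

M_X(t) = (e^(t)/7 + 6/7)^7
dM/dt = e^(7*t)/117649 + 36*e^(6*t)/117649 + 540*e^(5*t)/117649 + 4320*e^(4*t)/117649 + 19440*e^(3*t)/117649 + 46656*e^(2*t)/117649 + 46656*e^(t)/117649
d^2M/dt^2 = e^(7*t)/16807 + 216*e^(6*t)/117649 + 2700*e^(5*t)/117649 + 17280*e^(4*t)/117649 + 58320*e^(3*t)/117649 + 93312*e^(2*t)/117649 + 46656*e^(t)/117649

E[X^2] = d^2M/dt^2 |_{t=0} = 13/7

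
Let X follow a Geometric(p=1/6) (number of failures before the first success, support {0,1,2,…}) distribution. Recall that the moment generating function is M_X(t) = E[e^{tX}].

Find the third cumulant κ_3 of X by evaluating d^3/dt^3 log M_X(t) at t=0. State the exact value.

κ_3 = D^3[K](0) = 330

M_X(t) = 1/(6*(1 - 5*e^(t)/6))
K_X(t) = log M_X(t) = -log(1 - 5*e^(t)/6) - log(6)
D^3[K](t) = (-150*e^(2*t) - 180*e^(t))/(125*e^(3*t) - 450*e^(2*t) + 540*e^(t) - 216)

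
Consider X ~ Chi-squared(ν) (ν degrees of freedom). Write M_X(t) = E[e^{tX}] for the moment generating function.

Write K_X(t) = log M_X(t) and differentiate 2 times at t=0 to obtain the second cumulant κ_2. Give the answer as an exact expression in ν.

M_X(t) = (1 - 2*t)^(-ν/2)
K_X(t) = log M_X(t) = -ν*log(1 - 2*t)/2
K′(t) = -ν/(2*t - 1)
K′′(t) = 2*ν/(4*t^2 - 4*t + 1)

κ_2 = K′′(0) = 2*ν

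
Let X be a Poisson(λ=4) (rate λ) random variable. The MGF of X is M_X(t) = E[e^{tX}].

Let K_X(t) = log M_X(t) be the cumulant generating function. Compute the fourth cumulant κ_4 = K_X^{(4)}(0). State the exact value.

κ_4 = K^(4)(0) = 4

M_X(t) = e^(4*e^(t) - 4)
K_X(t) = log M_X(t) = 4*e^(t) - 4
K^(4)(t) = 4*e^(t)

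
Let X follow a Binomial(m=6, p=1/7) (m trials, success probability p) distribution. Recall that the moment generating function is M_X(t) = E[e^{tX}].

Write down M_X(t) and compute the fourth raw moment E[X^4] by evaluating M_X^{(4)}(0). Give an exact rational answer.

M_X(t) = (e^(t)/7 + 6/7)^6
M^(4)(t) = 1296*e^(6*t)/117649 + 22500*e^(5*t)/117649 + 138240*e^(4*t)/117649 + 349920*e^(3*t)/117649 + 311040*e^(2*t)/117649 + 46656*e^(t)/117649

E[X^4] = M^(4)(0) = 17748/2401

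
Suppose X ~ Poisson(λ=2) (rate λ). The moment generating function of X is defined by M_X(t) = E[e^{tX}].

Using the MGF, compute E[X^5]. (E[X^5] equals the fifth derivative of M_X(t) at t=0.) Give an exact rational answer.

E[X^5] = d^5M/dt^5 |_{t=0} = 454

M_X(t) = e^(2*e^(t) - 2)
dM/dt = 2*e^(-2)*e^(t)*e^(2*e^(t))
d^2M/dt^2 = (4*e^(2*t)*e^(2*e^(t)) + 2*e^(t)*e^(2*e^(t)))*e^(-2)
d^3M/dt^3 = (8*e^(3*t)*e^(2*e^(t)) + 12*e^(2*t)*e^(2*e^(t)) + 2*e^(t)*e^(2*e^(t)))*e^(-2)
d^4M/dt^4 = (16*e^(4*t)*e^(2*e^(t)) + 48*e^(3*t)*e^(2*e^(t)) + 28*e^(2*t)*e^(2*e^(t)) + 2*e^(t)*e^(2*e^(t)))*e^(-2)
d^5M/dt^5 = (32*e^(5*t)*e^(2*e^(t)) + 160*e^(4*t)*e^(2*e^(t)) + 200*e^(3*t)*e^(2*e^(t)) + 60*e^(2*t)*e^(2*e^(t)) + 2*e^(t)*e^(2*e^(t)))*e^(-2)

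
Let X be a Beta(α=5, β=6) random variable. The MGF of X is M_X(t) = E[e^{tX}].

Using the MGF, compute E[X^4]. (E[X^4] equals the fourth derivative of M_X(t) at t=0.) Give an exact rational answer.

M_X(t) = ₁F₁(5; 11; t)
M′(t) = 5*₁F₁(6; 12; t)/11
M′′(t) = 5*₁F₁(7; 13; t)/22
M′′′(t) = 35*₁F₁(8; 14; t)/286
M′′′′(t) = 10*₁F₁(9; 15; t)/143

E[X^4] = M′′′′(0) = 10/143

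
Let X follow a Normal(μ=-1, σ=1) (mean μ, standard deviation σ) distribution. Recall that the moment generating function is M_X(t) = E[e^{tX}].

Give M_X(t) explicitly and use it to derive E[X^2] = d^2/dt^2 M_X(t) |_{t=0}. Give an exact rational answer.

M_X(t) = e^(t^2/2 - t)
D^2[M](t) = (t^2*e^(t^2/2) - 2*t*e^(t^2/2) + 2*e^(t^2/2))*e^(-t)

E[X^2] = D^2[M](0) = 2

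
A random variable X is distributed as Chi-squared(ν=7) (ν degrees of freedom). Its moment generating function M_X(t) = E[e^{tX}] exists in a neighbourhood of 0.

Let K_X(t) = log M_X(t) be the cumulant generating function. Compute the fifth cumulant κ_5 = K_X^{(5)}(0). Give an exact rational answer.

M_X(t) = (1 - 2*t)^(-7/2)
K_X(t) = log M_X(t) = -7*log(1 - 2*t)/2
K^(5)(t) = -2688/(32*t^5 - 80*t^4 + 80*t^3 - 40*t^2 + 10*t - 1)

κ_5 = K^(5)(0) = 2688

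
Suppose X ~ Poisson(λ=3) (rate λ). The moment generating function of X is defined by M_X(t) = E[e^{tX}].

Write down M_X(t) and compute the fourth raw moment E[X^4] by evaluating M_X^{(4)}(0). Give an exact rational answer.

E[X^4] = D^4[M](0) = 309

M_X(t) = e^(3*e^(t) - 3)
D^4[M](t) = (81*e^(4*t)*e^(3*e^(t)) + 162*e^(3*t)*e^(3*e^(t)) + 63*e^(2*t)*e^(3*e^(t)) + 3*e^(t)*e^(3*e^(t)))*e^(-3)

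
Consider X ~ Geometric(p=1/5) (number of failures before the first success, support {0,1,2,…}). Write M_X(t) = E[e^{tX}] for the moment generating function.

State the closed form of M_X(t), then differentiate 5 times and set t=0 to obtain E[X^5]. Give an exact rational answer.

M_X(t) = 1/(5*(1 - 4*e^(t)/5))

E[X^5] = D^5[M](0) = 194404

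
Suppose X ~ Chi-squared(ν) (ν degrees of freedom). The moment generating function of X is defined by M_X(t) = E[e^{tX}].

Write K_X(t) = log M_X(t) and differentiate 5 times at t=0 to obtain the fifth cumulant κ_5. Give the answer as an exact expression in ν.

M_X(t) = (1 - 2*t)^(-ν/2)
K_X(t) = log M_X(t) = -ν*log(1 - 2*t)/2
K^(5)(t) = -384*ν/(32*t^5 - 80*t^4 + 80*t^3 - 40*t^2 + 10*t - 1)

κ_5 = K^(5)(0) = 384*ν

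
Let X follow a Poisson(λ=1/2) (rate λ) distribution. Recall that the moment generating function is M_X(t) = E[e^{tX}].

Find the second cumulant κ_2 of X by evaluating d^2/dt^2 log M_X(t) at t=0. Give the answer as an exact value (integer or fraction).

κ_2 = K^(2)(0) = 1/2

M_X(t) = e^(e^(t)/2 - 1/2)
K_X(t) = log M_X(t) = e^(t)/2 - 1/2
K^(2)(t) = e^(t)/2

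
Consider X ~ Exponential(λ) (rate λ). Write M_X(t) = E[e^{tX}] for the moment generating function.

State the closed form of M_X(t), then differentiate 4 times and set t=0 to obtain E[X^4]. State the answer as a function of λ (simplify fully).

E[X^4] = M^(4)(0) = 24/λ^4

M_X(t) = λ/(λ - t)
M^(4)(t) = -24*λ/(-λ^5 + 5*λ^4*t - 10*λ^3*t^2 + 10*λ^2*t^3 - 5*λ*t^4 + t^5)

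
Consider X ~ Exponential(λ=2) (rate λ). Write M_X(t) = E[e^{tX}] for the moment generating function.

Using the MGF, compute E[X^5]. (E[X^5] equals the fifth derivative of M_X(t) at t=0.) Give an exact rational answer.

M_X(t) = 2/(2 - t)
D^5[M](t) = 240/(t^6 - 12*t^5 + 60*t^4 - 160*t^3 + 240*t^2 - 192*t + 64)

E[X^5] = D^5[M](0) = 15/4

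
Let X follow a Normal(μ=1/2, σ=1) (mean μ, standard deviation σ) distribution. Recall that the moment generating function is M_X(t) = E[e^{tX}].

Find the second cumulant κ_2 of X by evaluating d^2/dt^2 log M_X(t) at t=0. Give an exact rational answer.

κ_2 = d^2K/dt^2 |_{t=0} = 1

M_X(t) = e^(t^2/2 + t/2)
K_X(t) = log M_X(t) = t^2/2 + t/2
dK/dt = t + 1/2
d^2K/dt^2 = 1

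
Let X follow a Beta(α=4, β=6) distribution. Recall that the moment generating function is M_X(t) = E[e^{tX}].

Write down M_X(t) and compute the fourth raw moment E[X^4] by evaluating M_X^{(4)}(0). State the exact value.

M_X(t) = ₁F₁(4; 10; t)
dM/dt = 2*₁F₁(5; 11; t)/5
d^2M/dt^2 = 2*₁F₁(6; 12; t)/11
d^3M/dt^3 = ₁F₁(7; 13; t)/11
d^4M/dt^4 = 7*₁F₁(8; 14; t)/143

E[X^4] = d^4M/dt^4 |_{t=0} = 7/143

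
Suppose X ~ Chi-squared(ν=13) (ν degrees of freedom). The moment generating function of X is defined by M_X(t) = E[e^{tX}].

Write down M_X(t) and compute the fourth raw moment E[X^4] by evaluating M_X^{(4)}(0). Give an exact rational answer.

M_X(t) = (1 - 2*t)^(-13/2)

E[X^4] = D^4[M](0) = 62985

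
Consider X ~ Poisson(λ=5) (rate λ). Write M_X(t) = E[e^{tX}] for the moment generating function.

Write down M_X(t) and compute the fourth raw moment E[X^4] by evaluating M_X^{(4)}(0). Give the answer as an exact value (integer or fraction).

E[X^4] = M′′′′(0) = 1555

M_X(t) = e^(5*e^(t) - 5)
M′(t) = 5*e^(-5)*e^(t)*e^(5*e^(t))
M′′(t) = (25*e^(2*t)*e^(5*e^(t)) + 5*e^(t)*e^(5*e^(t)))*e^(-5)
M′′′(t) = (125*e^(3*t)*e^(5*e^(t)) + 75*e^(2*t)*e^(5*e^(t)) + 5*e^(t)*e^(5*e^(t)))*e^(-5)
M′′′′(t) = (625*e^(4*t)*e^(5*e^(t)) + 750*e^(3*t)*e^(5*e^(t)) + 175*e^(2*t)*e^(5*e^(t)) + 5*e^(t)*e^(5*e^(t)))*e^(-5)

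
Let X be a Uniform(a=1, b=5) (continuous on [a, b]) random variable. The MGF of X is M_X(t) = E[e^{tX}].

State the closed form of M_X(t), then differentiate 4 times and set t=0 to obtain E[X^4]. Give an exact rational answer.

E[X^4] = M′′′′(0) = 781/5

M_X(t) = (e^(5*t) - e^(t))/(4*t)
M′(t) = (5*t*e^(5*t) - t*e^(t) - e^(5*t) + e^(t))/(4*t^2)
M′′(t) = (25*t^2*e^(5*t) - t^2*e^(t) - 10*t*e^(5*t) + 2*t*e^(t) + 2*e^(5*t) - 2*e^(t))/(4*t^3)
M′′′(t) = (125*t^3*e^(5*t) - t^3*e^(t) - 75*t^2*e^(5*t) + 3*t^2*e^(t) + 30*t*e^(5*t) - 6*t*e^(t) - 6*e^(5*t) + 6*e^(t))/(4*t^4)
M′′′′(t) = (625*t^4*e^(5*t) - t^4*e^(t) - 500*t^3*e^(5*t) + 4*t^3*e^(t) + 300*t^2*e^(5*t) - 12*t^2*e^(t) - 120*t*e^(5*t) + 24*t*e^(t) + 24*e^(5*t) - 24*e^(t))/(4*t^5)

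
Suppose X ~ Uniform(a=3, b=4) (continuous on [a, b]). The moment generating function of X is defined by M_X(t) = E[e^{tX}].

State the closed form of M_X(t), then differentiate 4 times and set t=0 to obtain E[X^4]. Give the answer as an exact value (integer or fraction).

E[X^4] = M′′′′(0) = 781/5

M_X(t) = (e^(4*t) - e^(3*t))/t
M′(t) = (4*t*e^(4*t) - 3*t*e^(3*t) - e^(4*t) + e^(3*t))/t^2
M′′(t) = (16*t^2*e^(4*t) - 9*t^2*e^(3*t) - 8*t*e^(4*t) + 6*t*e^(3*t) + 2*e^(4*t) - 2*e^(3*t))/t^3
M′′′(t) = (64*t^3*e^(4*t) - 27*t^3*e^(3*t) - 48*t^2*e^(4*t) + 27*t^2*e^(3*t) + 24*t*e^(4*t) - 18*t*e^(3*t) - 6*e^(4*t) + 6*e^(3*t))/t^4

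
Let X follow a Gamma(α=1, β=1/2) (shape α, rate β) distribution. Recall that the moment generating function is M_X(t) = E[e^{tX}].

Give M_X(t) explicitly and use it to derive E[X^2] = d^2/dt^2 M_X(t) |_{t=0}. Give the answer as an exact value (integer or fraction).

E[X^2] = D^2[M](0) = 8

M_X(t) = 1/(2*(1/2 - t))
D^2[M](t) = -8/(8*t^3 - 12*t^2 + 6*t - 1)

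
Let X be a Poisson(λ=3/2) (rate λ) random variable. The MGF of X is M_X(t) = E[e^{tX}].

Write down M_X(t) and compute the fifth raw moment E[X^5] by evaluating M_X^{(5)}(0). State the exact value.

M_X(t) = e^(3*e^(t)/2 - 3/2)
M^(5)(t) = (243*e^(5*t)*e^(3*e^(t)/2) + 1620*e^(4*t)*e^(3*e^(t)/2) + 2700*e^(3*t)*e^(3*e^(t)/2) + 1080*e^(2*t)*e^(3*e^(t)/2) + 48*e^(t)*e^(3*e^(t)/2))*e^(-3/2)/32

E[X^5] = M^(5)(0) = 5691/32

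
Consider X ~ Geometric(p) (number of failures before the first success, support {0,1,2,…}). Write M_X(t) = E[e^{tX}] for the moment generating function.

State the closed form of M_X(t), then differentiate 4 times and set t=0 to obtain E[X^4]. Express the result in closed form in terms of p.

E[X^4] = M^(4)(0) = 1 - 15/p + 50/p^2 - 60/p^3 + 24/p^4

M_X(t) = p/(-(1 - p)*e^(t) + 1)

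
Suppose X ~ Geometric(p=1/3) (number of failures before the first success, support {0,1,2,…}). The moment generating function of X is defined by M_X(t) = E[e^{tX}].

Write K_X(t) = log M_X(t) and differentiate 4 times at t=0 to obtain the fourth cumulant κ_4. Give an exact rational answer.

κ_4 = D^4[K](0) = 222

M_X(t) = 1/(3*(1 - 2*e^(t)/3))
K_X(t) = log M_X(t) = -log(1 - 2*e^(t)/3) - log(3)
D^4[K](t) = (24*e^(3*t) + 144*e^(2*t) + 54*e^(t))/(16*e^(4*t) - 96*e^(3*t) + 216*e^(2*t) - 216*e^(t) + 81)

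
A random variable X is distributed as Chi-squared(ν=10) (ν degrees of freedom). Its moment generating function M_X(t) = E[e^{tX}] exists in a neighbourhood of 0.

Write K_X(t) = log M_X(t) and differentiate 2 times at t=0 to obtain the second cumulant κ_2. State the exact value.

M_X(t) = (1 - 2*t)^(-5)
K_X(t) = log M_X(t) = -5*log(1 - 2*t)
dK/dt = -10/(2*t - 1)
d^2K/dt^2 = 20/(4*t^2 - 4*t + 1)

κ_2 = d^2K/dt^2 |_{t=0} = 20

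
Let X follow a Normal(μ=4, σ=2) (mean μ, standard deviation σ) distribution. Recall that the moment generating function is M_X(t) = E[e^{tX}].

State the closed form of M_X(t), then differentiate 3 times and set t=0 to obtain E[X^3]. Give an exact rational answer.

M_X(t) = e^(2*t^2 + 4*t)
dM/dt = 4*t*e^(4*t)*e^(2*t^2) + 4*e^(4*t)*e^(2*t^2)
d^2M/dt^2 = 16*t^2*e^(4*t)*e^(2*t^2) + 32*t*e^(4*t)*e^(2*t^2) + 20*e^(4*t)*e^(2*t^2)
d^3M/dt^3 = 64*t^3*e^(4*t)*e^(2*t^2) + 192*t^2*e^(4*t)*e^(2*t^2) + 240*t*e^(4*t)*e^(2*t^2) + 112*e^(4*t)*e^(2*t^2)

E[X^3] = d^3M/dt^3 |_{t=0} = 112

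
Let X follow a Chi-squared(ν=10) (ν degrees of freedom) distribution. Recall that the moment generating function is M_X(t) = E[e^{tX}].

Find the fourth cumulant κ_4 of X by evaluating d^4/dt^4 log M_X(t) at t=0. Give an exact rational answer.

M_X(t) = (1 - 2*t)^(-5)
K_X(t) = log M_X(t) = -5*log(1 - 2*t)
K′(t) = -10/(2*t - 1)
K′′(t) = 20/(4*t^2 - 4*t + 1)
K′′′(t) = -80/(8*t^3 - 12*t^2 + 6*t - 1)
K′′′′(t) = 480/(16*t^4 - 32*t^3 + 24*t^2 - 8*t + 1)

κ_4 = K′′′′(0) = 480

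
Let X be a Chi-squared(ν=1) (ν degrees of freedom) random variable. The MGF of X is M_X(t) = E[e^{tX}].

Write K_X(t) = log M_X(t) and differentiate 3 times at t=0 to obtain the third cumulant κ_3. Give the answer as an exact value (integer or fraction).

κ_3 = d^3K/dt^3 |_{t=0} = 8

M_X(t) = 1/√(1 - 2*t)
K_X(t) = log M_X(t) = -log(1 - 2*t)/2
dK/dt = -1/(2*t - 1)
d^2K/dt^2 = 2/(4*t^2 - 4*t + 1)
d^3K/dt^3 = -8/(8*t^3 - 12*t^2 + 6*t - 1)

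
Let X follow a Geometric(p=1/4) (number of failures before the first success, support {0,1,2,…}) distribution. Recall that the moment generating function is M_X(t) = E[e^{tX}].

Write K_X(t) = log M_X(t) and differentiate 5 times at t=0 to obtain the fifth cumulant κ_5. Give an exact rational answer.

M_X(t) = 1/(4*(1 - 3*e^(t)/4))
K_X(t) = log M_X(t) = -log(1 - 3*e^(t)/4) - 2*log(2)
K′(t) = -3*e^(t)/(3*e^(t) - 4)
K′′(t) = 12*e^(t)/(9*e^(2*t) - 24*e^(t) + 16)
K′′′(t) = (-36*e^(2*t) - 48*e^(t))/(27*e^(3*t) - 108*e^(2*t) + 144*e^(t) - 64)
K′′′′(t) = (108*e^(3*t) + 576*e^(2*t) + 192*e^(t))/(81*e^(4*t) - 432*e^(3*t) + 864*e^(2*t) - 768*e^(t) + 256)
K′′′′′(t) = (-324*e^(4*t) - 4752*e^(3*t) - 6336*e^(2*t) - 768*e^(t))/(243*e^(5*t) - 1620*e^(4*t) + 4320*e^(3*t) - 5760*e^(2*t) + 3840*e^(t) - 1024)

κ_5 = K′′′′′(0) = 12180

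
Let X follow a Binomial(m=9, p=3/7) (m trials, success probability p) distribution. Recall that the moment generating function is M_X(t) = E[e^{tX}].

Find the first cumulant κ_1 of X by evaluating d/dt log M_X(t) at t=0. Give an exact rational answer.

M_X(t) = (3*e^(t)/7 + 4/7)^9
K_X(t) = log M_X(t) = 9*log(3*e^(t)/7 + 4/7)
K′(t) = 27*e^(t)/(3*e^(t) + 4)

κ_1 = K′(0) = 27/7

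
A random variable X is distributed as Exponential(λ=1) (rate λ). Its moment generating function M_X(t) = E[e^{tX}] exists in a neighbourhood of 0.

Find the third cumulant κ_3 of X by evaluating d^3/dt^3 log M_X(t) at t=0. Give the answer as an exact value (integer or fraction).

κ_3 = K′′′(0) = 2

M_X(t) = 1/(1 - t)
K_X(t) = log M_X(t) = -log(1 - t)
K′(t) = -1/(t - 1)
K′′(t) = 1/(t^2 - 2*t + 1)
K′′′(t) = -2/(t^3 - 3*t^2 + 3*t - 1)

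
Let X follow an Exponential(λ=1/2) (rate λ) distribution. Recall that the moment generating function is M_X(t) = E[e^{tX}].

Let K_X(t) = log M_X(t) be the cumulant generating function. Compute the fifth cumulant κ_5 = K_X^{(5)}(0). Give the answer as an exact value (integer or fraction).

κ_5 = D^5[K](0) = 768

M_X(t) = 1/(2*(1/2 - t))
K_X(t) = log M_X(t) = -log(1/2 - t) - log(2)
D^5[K](t) = -768/(32*t^5 - 80*t^4 + 80*t^3 - 40*t^2 + 10*t - 1)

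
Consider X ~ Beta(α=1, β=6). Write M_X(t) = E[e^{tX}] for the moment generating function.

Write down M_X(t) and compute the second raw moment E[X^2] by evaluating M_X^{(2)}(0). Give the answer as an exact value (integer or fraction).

E[X^2] = d^2M/dt^2 |_{t=0} = 1/28

M_X(t) = ₁F₁(1; 7; t)
dM/dt = ₁F₁(2; 8; t)/7
d^2M/dt^2 = ₁F₁(3; 9; t)/28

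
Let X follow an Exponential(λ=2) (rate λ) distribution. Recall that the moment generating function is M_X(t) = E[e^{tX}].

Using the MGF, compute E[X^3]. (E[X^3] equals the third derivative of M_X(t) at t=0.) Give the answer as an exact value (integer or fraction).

E[X^3] = M^(3)(0) = 3/4

M_X(t) = 2/(2 - t)
M^(3)(t) = 12/(t^4 - 8*t^3 + 24*t^2 - 32*t + 16)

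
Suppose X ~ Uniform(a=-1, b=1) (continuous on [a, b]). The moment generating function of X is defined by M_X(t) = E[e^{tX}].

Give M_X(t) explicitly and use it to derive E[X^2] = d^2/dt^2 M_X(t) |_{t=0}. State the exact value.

M_X(t) = (e^(t) - e^(-t))/(2*t)
M′(t) = (t*e^(2*t) + t - e^(2*t) + 1)*e^(-t)/(2*t^2)
M′′(t) = (t^2*e^(2*t) - t^2 - 2*t*e^(2*t) - 2*t + 2*e^(2*t) - 2)*e^(-t)/(2*t^3)

E[X^2] = M′′(0) = 1/3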